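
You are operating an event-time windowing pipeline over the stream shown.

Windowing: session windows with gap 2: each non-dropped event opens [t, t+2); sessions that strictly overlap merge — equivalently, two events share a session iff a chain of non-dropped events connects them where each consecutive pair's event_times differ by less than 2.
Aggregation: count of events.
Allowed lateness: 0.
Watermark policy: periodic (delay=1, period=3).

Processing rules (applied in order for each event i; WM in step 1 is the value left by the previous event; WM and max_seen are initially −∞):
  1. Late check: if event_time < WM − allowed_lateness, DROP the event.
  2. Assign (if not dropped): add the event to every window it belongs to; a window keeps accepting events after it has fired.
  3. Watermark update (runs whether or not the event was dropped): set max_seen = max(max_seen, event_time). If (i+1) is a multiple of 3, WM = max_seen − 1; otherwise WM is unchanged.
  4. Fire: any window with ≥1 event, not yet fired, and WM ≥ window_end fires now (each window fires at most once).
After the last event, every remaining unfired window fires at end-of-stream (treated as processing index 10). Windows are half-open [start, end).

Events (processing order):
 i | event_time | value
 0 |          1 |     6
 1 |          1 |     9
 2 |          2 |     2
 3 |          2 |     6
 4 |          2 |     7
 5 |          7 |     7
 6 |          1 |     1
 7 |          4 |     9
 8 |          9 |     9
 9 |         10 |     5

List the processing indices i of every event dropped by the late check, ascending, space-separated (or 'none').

i=0 t=1 v=6: → [1,3); WM=−∞
i=1 t=1 v=9: → [1,3); WM=−∞
i=2 t=2 v=2: → [1,4); WM=1
i=3 t=2 v=6: → [1,4); WM=1
i=4 t=2 v=7: → [1,4); WM=1
i=5 t=7 v=7: → [7,9); WM=6
i=6 t=1 v=1: DROP (t<6-0); WM=6
i=7 t=4 v=9: DROP (t<6-0); WM=6
i=8 t=9 v=9: → [9,11); WM=8
i=9 t=10 v=5: → [9,12); WM=8

6 7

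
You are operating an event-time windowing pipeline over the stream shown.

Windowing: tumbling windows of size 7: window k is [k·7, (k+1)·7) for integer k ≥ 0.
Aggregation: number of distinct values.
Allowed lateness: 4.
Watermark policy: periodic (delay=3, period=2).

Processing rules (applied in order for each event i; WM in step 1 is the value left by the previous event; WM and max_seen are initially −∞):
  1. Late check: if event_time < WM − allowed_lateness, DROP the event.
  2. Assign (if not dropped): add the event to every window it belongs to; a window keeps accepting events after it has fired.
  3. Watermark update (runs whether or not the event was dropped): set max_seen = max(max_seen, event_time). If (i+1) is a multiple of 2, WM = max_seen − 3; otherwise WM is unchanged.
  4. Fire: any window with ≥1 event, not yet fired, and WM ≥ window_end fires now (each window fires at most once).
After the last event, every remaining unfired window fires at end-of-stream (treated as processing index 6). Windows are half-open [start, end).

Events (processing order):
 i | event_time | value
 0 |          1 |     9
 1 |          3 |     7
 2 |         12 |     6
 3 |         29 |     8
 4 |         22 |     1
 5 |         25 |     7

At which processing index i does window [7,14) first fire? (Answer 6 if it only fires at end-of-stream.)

i=0 t=1 v=9: → [0,7); WM=−∞
i=1 t=3 v=7: → [0,7); WM=0
i=2 t=12 v=6: → [7,14); WM=0
i=3 t=29 v=8: → [28,35); WM=26; [0,7) fires=2 [7,14) fires=1
i=4 t=22 v=1: → [21,28); WM=26
i=5 t=25 v=7: → [21,28); WM=26

3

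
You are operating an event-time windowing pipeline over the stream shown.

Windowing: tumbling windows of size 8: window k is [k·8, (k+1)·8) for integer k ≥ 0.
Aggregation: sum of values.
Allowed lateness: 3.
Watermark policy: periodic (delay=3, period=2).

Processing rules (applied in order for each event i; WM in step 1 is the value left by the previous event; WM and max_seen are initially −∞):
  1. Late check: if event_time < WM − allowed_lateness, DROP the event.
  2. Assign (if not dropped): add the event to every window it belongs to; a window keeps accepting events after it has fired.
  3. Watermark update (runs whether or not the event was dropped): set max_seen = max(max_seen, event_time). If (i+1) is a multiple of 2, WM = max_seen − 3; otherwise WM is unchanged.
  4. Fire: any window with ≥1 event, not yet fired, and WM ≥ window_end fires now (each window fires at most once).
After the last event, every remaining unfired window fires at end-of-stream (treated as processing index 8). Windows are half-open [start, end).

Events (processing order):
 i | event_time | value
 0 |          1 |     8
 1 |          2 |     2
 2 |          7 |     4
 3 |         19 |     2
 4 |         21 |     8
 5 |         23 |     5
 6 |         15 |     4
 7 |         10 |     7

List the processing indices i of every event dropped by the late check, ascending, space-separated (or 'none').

6 7

i=0 t=1 v=8: → [0,8); WM=−∞
i=1 t=2 v=2: → [0,8); WM=-1
i=2 t=7 v=4: → [0,8); WM=-1
i=3 t=19 v=2: → [16,24); WM=16; [0,8) fires=14
i=4 t=21 v=8: → [16,24); WM=16
i=5 t=23 v=5: → [16,24); WM=20
i=6 t=15 v=4: DROP (t<20-3); WM=20
i=7 t=10 v=7: DROP (t<20-3); WM=20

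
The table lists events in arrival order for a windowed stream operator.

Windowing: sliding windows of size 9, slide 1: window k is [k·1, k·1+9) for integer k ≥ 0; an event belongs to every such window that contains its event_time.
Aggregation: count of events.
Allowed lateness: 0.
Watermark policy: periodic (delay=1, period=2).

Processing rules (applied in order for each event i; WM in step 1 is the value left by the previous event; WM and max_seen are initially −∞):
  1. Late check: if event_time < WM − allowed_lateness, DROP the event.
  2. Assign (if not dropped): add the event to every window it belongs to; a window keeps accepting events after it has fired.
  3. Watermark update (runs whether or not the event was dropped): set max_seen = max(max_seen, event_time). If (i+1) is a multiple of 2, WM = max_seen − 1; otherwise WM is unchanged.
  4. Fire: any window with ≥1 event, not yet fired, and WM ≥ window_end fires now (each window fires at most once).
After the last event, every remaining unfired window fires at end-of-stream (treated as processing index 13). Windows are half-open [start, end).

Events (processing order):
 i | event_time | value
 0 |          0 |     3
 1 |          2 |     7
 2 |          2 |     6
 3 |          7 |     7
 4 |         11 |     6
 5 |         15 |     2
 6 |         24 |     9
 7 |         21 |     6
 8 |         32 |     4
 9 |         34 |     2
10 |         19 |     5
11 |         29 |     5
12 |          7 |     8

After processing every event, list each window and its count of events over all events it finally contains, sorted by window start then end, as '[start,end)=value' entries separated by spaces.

[0,9)=4 [1,10)=3 [2,11)=3 [3,12)=2 [4,13)=2 [5,14)=2 [6,15)=2 [7,16)=3 [8,17)=2 [9,18)=2 [10,19)=2 [11,20)=2 [12,21)=1 [13,22)=2 [14,23)=2 [15,24)=2 [16,25)=2 [17,26)=2 [18,27)=2 [19,28)=2 [20,29)=2 [21,30)=2 [22,31)=1 [23,32)=1 [24,33)=2 [25,34)=1 [26,35)=2 [27,36)=2 [28,37)=2 [29,38)=2 [30,39)=2 [31,40)=2 [32,41)=2 [33,42)=1 [34,43)=1

i=0 t=0 v=3: → [0,9); WM=−∞
i=1 t=2 v=7: → [2,11),[1,10),[0,9); WM=1
i=2 t=2 v=6: → [2,11),[1,10),[0,9); WM=1
i=3 t=7 v=7: → [7,16),[6,15),[5,14),[4,13),[3,12),[2,11),[1,10),[0,9); WM=6
i=4 t=11 v=6: → [11,20),[10,19),[9,18),[8,17),[7,16),[6,15),[5,14),[4,13),[3,12); WM=6
i=5 t=15 v=2: → [15,24),[14,23),[13,22),[12,21),[11,20),[10,19),[9,18),[8,17),[7,16); WM=14; [0,9) fires=4 [1,10) fires=3 [2,11) fires=3 [3,12) fires=2 [4,13) fires=2 [5,14) fires=2
i=6 t=24 v=9: → [24,33),[23,32),[22,31),[21,30),[20,29),[19,28),[18,27),[17,26),[16,25); WM=14
i=7 t=21 v=6: → [21,30),[20,29),[19,28),[18,27),[17,26),[16,25),[15,24),[14,23),[13,22); WM=23; [6,15) fires=2 [7,16) fires=3 [8,17) fires=2 [9,18) fires=2 [10,19) fires=2 [11,20) fires=2 [12,21) fires=1 [13,22) fires=2 [14,23) fires=2
i=8 t=32 v=4: → [32,41),[31,40),[30,39),[29,38),[28,37),[27,36),[26,35),[25,34),[24,33); WM=23
i=9 t=34 v=2: → [34,43),[33,42),[32,41),[31,40),[30,39),[29,38),[28,37),[27,36),[26,35); WM=33; [15,24) fires=2 [16,25) fires=2 [17,26) fires=2 [18,27) fires=2 [19,28) fires=2 [20,29) fires=2 [21,30) fires=2 [22,31) fires=1 [23,32) fires=1 [24,33) fires=2
i=10 t=19 v=5: DROP (t<33-0); WM=33
i=11 t=29 v=5: DROP (t<33-0); WM=33
i=12 t=7 v=8: DROP (t<33-0); WM=33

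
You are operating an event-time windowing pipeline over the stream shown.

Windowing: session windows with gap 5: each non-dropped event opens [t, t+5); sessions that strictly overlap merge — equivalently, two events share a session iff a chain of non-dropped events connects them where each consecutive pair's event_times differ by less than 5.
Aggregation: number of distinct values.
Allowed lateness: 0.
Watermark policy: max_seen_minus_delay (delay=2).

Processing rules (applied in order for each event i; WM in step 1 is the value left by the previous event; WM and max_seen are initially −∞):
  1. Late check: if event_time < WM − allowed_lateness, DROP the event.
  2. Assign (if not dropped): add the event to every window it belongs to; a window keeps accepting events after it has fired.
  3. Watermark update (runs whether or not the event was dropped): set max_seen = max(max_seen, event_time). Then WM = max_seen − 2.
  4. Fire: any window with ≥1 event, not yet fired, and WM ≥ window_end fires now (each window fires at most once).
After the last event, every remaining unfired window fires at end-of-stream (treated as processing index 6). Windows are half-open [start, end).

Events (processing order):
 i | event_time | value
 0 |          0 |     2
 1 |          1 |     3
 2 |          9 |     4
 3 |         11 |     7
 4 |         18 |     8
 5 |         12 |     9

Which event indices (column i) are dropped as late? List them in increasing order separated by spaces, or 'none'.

i=0 t=0 v=2: → [0,5); WM=-2
i=1 t=1 v=3: → [0,6); WM=-1
i=2 t=9 v=4: → [9,14); WM=7
i=3 t=11 v=7: → [9,16); WM=9
i=4 t=18 v=8: → [18,23); WM=16
i=5 t=12 v=9: DROP (t<16-0); WM=16

5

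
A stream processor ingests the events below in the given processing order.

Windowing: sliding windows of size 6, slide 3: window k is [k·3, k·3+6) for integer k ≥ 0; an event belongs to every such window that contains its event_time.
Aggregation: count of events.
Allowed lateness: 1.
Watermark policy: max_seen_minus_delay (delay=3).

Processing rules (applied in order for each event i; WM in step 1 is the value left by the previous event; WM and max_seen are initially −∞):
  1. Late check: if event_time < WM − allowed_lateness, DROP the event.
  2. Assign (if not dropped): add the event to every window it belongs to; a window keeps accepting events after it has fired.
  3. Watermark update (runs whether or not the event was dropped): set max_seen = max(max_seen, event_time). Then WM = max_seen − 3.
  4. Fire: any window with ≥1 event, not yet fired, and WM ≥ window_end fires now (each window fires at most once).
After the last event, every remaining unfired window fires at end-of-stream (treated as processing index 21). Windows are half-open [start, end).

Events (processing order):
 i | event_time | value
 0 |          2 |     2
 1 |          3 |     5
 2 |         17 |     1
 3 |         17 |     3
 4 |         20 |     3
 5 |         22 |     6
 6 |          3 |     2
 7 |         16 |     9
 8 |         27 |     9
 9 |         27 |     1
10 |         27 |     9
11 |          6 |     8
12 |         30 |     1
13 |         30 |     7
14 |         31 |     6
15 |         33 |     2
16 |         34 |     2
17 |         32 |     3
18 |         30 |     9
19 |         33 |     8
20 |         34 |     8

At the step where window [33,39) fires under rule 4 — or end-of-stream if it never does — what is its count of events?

i=0 t=2 v=2: → [0,6); WM=-1
i=1 t=3 v=5: → [3,9),[0,6); WM=0
i=2 t=17 v=1: → [15,21),[12,18); WM=14; [0,6) fires=2 [3,9) fires=1
i=3 t=17 v=3: → [15,21),[12,18); WM=14
i=4 t=20 v=3: → [18,24),[15,21); WM=17
i=5 t=22 v=6: → [21,27),[18,24); WM=19; [12,18) fires=2
i=6 t=3 v=2: DROP (t<19-1); WM=19
i=7 t=16 v=9: DROP (t<19-1); WM=19
i=8 t=27 v=9: → [27,33),[24,30); WM=24; [15,21) fires=3 [18,24) fires=2
i=9 t=27 v=1: → [27,33),[24,30); WM=24
i=10 t=27 v=9: → [27,33),[24,30); WM=24
i=11 t=6 v=8: DROP (t<24-1); WM=24
i=12 t=30 v=1: → [30,36),[27,33); WM=27; [21,27) fires=1
i=13 t=30 v=7: → [30,36),[27,33); WM=27
i=14 t=31 v=6: → [30,36),[27,33); WM=28
i=15 t=33 v=2: → [33,39),[30,36); WM=30; [24,30) fires=3
i=16 t=34 v=2: → [33,39),[30,36); WM=31
i=17 t=32 v=3: → [30,36),[27,33); WM=31
i=18 t=30 v=9: → [30,36),[27,33); WM=31
i=19 t=33 v=8: → [33,39),[30,36); WM=31
i=20 t=34 v=8: → [33,39),[30,36); WM=31

4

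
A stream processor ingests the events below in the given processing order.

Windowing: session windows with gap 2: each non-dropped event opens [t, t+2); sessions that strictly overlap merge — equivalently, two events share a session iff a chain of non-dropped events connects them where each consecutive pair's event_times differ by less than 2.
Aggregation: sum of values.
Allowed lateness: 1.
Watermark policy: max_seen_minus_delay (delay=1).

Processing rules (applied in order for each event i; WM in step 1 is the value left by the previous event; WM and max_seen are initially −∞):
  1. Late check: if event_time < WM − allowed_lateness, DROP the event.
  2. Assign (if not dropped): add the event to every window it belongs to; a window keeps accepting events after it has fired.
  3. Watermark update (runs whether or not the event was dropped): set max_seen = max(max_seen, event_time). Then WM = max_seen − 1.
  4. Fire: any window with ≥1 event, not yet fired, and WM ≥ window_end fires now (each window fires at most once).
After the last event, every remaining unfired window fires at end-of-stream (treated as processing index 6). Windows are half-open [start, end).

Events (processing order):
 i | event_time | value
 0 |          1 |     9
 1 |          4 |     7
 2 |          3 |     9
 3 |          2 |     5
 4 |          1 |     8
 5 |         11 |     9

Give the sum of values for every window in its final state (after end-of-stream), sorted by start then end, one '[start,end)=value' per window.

i=0 t=1 v=9: → [1,3); WM=0
i=1 t=4 v=7: → [4,6); WM=3
i=2 t=3 v=9: → [3,6); WM=3
i=3 t=2 v=5: → [1,6); WM=3
i=4 t=1 v=8: DROP (t<3-1); WM=3
i=5 t=11 v=9: → [11,13); WM=10

[1,6)=30 [11,13)=9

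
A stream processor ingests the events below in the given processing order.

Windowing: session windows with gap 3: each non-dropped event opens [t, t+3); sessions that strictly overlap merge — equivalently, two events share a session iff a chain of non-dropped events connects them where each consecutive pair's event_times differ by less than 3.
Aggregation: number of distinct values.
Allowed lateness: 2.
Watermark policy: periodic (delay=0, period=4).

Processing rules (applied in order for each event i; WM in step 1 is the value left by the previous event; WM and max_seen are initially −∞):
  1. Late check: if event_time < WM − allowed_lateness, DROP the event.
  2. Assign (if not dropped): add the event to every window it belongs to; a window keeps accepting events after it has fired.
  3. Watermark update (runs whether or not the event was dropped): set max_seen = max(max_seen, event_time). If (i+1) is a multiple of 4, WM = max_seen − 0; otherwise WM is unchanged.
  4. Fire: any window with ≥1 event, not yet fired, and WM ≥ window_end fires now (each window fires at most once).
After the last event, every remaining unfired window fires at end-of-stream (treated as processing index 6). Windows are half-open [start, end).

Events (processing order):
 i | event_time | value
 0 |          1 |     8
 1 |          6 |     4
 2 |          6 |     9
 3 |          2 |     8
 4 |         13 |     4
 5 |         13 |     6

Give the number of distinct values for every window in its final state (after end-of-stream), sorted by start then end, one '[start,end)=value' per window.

i=0 t=1 v=8: → [1,4); WM=−∞
i=1 t=6 v=4: → [6,9); WM=−∞
i=2 t=6 v=9: → [6,9); WM=−∞
i=3 t=2 v=8: → [1,5); WM=6
i=4 t=13 v=4: → [13,16); WM=6
i=5 t=13 v=6: → [13,16); WM=6

[1,5)=1 [6,9)=2 [13,16)=2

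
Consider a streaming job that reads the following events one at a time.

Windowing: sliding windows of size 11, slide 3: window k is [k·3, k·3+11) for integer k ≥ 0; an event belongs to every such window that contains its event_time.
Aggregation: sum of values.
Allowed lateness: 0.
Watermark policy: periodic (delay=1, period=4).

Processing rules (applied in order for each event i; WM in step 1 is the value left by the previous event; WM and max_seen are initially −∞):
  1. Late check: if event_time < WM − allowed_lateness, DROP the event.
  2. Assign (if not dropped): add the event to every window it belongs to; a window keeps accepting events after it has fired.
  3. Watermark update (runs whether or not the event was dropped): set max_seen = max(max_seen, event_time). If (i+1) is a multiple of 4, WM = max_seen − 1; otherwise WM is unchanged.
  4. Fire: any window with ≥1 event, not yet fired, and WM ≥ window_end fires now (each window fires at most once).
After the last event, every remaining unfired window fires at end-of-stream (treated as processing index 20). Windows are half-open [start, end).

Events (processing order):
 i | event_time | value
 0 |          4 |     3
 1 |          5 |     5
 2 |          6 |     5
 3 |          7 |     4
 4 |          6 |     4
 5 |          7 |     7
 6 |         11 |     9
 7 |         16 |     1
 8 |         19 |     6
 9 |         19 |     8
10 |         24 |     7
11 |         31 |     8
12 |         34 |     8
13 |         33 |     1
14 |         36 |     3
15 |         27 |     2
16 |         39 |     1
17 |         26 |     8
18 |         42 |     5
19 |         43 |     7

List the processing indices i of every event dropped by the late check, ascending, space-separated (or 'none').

15 17

i=0 t=4 v=3: → [3,14),[0,11); WM=−∞
i=1 t=5 v=5: → [3,14),[0,11); WM=−∞
i=2 t=6 v=5: → [6,17),[3,14),[0,11); WM=−∞
i=3 t=7 v=4: → [6,17),[3,14),[0,11); WM=6
i=4 t=6 v=4: → [6,17),[3,14),[0,11); WM=6
i=5 t=7 v=7: → [6,17),[3,14),[0,11); WM=6
i=6 t=11 v=9: → [9,20),[6,17),[3,14); WM=6
i=7 t=16 v=1: → [15,26),[12,23),[9,20),[6,17); WM=15; [0,11) fires=28 [3,14) fires=37
i=8 t=19 v=6: → [18,29),[15,26),[12,23),[9,20); WM=15
i=9 t=19 v=8: → [18,29),[15,26),[12,23),[9,20); WM=15
i=10 t=24 v=7: → [24,35),[21,32),[18,29),[15,26); WM=15
i=11 t=31 v=8: → [30,41),[27,38),[24,35),[21,32); WM=30; [6,17) fires=30 [9,20) fires=24 [12,23) fires=15 [15,26) fires=22 [18,29) fires=21
i=12 t=34 v=8: → [33,44),[30,41),[27,38),[24,35); WM=30
i=13 t=33 v=1: → [33,44),[30,41),[27,38),[24,35); WM=30
i=14 t=36 v=3: → [36,47),[33,44),[30,41),[27,38); WM=30
i=15 t=27 v=2: DROP (t<30-0); WM=35; [21,32) fires=15 [24,35) fires=24
i=16 t=39 v=1: → [39,50),[36,47),[33,44),[30,41); WM=35
i=17 t=26 v=8: DROP (t<35-0); WM=35
i=18 t=42 v=5: → [42,53),[39,50),[36,47),[33,44); WM=35
i=19 t=43 v=7: → [42,53),[39,50),[36,47),[33,44); WM=42; [27,38) fires=20 [30,41) fires=21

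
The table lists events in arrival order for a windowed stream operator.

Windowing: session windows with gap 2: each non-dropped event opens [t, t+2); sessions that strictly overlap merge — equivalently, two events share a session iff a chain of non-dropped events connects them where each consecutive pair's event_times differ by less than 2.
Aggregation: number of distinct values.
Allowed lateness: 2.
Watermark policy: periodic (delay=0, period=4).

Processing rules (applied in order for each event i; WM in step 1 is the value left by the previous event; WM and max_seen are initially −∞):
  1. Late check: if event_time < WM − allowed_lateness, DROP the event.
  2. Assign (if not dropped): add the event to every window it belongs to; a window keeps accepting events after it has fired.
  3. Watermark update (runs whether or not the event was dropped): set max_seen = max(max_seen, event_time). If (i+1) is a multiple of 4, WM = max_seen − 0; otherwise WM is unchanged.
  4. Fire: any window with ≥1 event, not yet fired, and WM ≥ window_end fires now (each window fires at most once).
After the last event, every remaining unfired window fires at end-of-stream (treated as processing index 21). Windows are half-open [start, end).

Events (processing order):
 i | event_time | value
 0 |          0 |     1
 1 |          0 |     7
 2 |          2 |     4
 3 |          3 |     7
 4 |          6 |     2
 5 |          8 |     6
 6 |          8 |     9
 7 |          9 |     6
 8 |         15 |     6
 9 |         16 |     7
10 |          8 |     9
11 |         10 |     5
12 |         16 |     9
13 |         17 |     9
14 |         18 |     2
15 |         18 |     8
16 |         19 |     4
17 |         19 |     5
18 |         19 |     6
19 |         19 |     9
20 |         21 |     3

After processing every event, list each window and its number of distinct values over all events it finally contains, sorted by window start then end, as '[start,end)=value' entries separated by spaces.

[0,2)=2 [2,5)=2 [6,8)=1 [8,12)=3 [15,21)=7 [21,23)=1

i=0 t=0 v=1: → [0,2); WM=−∞
i=1 t=0 v=7: → [0,2); WM=−∞
i=2 t=2 v=4: → [2,4); WM=−∞
i=3 t=3 v=7: → [2,5); WM=3
i=4 t=6 v=2: → [6,8); WM=3
i=5 t=8 v=6: → [8,10); WM=3
i=6 t=8 v=9: → [8,10); WM=3
i=7 t=9 v=6: → [8,11); WM=9
i=8 t=15 v=6: → [15,17); WM=9
i=9 t=16 v=7: → [15,18); WM=9
i=10 t=8 v=9: → [8,11); WM=9
i=11 t=10 v=5: → [8,12); WM=16
i=12 t=16 v=9: → [15,18); WM=16
i=13 t=17 v=9: → [15,19); WM=16
i=14 t=18 v=2: → [15,20); WM=16
i=15 t=18 v=8: → [15,20); WM=18
i=16 t=19 v=4: → [15,21); WM=18
i=17 t=19 v=5: → [15,21); WM=18
i=18 t=19 v=6: → [15,21); WM=18
i=19 t=19 v=9: → [15,21); WM=19
i=20 t=21 v=3: → [21,23); WM=19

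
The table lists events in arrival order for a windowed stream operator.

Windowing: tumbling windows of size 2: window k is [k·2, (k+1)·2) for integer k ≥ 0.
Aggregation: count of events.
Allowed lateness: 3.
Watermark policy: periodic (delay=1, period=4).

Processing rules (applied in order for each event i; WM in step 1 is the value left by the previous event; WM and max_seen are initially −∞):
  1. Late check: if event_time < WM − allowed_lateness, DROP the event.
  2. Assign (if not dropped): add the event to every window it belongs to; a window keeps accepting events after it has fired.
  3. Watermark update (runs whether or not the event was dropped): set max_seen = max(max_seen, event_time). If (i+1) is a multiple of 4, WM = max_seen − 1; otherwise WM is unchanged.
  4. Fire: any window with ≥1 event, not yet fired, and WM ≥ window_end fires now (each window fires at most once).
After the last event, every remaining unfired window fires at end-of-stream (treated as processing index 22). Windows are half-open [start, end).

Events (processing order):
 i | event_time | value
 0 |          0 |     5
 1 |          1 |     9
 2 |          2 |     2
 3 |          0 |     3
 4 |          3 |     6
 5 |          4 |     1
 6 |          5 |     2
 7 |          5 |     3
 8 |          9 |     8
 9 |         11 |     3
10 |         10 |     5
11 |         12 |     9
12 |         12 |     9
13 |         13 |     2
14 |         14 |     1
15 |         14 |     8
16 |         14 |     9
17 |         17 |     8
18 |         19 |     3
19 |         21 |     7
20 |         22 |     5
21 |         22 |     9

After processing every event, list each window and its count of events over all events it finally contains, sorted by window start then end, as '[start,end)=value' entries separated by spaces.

i=0 t=0 v=5: → [0,2); WM=−∞
i=1 t=1 v=9: → [0,2); WM=−∞
i=2 t=2 v=2: → [2,4); WM=−∞
i=3 t=0 v=3: → [0,2); WM=1
i=4 t=3 v=6: → [2,4); WM=1
i=5 t=4 v=1: → [4,6); WM=1
i=6 t=5 v=2: → [4,6); WM=1
i=7 t=5 v=3: → [4,6); WM=4; [0,2) fires=3 [2,4) fires=2
i=8 t=9 v=8: → [8,10); WM=4
i=9 t=11 v=3: → [10,12); WM=4
i=10 t=10 v=5: → [10,12); WM=4
i=11 t=12 v=9: → [12,14); WM=11; [4,6) fires=3 [8,10) fires=1
i=12 t=12 v=9: → [12,14); WM=11
i=13 t=13 v=2: → [12,14); WM=11
i=14 t=14 v=1: → [14,16); WM=11
i=15 t=14 v=8: → [14,16); WM=13; [10,12) fires=2
i=16 t=14 v=9: → [14,16); WM=13
i=17 t=17 v=8: → [16,18); WM=13
i=18 t=19 v=3: → [18,20); WM=13
i=19 t=21 v=7: → [20,22); WM=20; [12,14) fires=3 [14,16) fires=3 [16,18) fires=1 [18,20) fires=1
i=20 t=22 v=5: → [22,24); WM=20
i=21 t=22 v=9: → [22,24); WM=20

[0,2)=3 [2,4)=2 [4,6)=3 [8,10)=1 [10,12)=2 [12,14)=3 [14,16)=3 [16,18)=1 [18,20)=1 [20,22)=1 [22,24)=2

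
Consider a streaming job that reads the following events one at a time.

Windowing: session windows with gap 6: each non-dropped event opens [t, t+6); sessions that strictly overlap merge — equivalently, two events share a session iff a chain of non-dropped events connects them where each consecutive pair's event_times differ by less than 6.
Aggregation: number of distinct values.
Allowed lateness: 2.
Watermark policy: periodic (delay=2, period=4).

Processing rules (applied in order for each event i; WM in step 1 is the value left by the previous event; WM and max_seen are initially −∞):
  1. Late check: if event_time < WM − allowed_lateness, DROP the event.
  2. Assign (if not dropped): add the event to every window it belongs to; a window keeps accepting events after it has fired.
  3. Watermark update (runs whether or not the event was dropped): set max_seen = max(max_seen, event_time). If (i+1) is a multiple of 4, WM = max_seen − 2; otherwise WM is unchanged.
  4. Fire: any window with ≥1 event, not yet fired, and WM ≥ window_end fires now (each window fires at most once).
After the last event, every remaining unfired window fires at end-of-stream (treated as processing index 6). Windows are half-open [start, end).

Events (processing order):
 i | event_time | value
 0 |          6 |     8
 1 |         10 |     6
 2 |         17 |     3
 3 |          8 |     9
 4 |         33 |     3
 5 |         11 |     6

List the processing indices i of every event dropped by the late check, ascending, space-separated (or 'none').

i=0 t=6 v=8: → [6,12); WM=−∞
i=1 t=10 v=6: → [6,16); WM=−∞
i=2 t=17 v=3: → [17,23); WM=−∞
i=3 t=8 v=9: → [6,16); WM=15
i=4 t=33 v=3: → [33,39); WM=15
i=5 t=11 v=6: DROP (t<15-2); WM=15

5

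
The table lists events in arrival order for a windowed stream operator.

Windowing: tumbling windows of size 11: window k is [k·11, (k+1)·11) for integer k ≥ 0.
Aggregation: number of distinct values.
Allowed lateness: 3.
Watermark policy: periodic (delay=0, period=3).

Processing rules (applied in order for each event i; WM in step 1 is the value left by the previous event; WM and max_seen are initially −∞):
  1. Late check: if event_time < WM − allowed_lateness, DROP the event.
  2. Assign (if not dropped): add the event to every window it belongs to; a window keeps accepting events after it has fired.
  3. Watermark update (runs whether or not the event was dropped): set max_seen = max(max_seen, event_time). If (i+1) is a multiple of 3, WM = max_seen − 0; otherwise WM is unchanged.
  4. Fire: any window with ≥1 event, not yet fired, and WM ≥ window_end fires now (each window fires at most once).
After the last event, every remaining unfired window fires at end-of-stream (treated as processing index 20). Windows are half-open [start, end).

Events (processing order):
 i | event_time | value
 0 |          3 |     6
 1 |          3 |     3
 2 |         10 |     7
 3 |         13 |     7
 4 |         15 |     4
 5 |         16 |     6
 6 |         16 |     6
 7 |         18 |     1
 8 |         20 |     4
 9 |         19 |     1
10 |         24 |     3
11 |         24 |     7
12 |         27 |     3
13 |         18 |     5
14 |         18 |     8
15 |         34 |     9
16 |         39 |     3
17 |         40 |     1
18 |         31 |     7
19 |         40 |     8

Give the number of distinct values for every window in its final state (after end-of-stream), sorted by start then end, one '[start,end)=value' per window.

i=0 t=3 v=6: → [0,11); WM=−∞
i=1 t=3 v=3: → [0,11); WM=−∞
i=2 t=10 v=7: → [0,11); WM=10
i=3 t=13 v=7: → [11,22); WM=10
i=4 t=15 v=4: → [11,22); WM=10
i=5 t=16 v=6: → [11,22); WM=16; [0,11) fires=3
i=6 t=16 v=6: → [11,22); WM=16
i=7 t=18 v=1: → [11,22); WM=16
i=8 t=20 v=4: → [11,22); WM=20
i=9 t=19 v=1: → [11,22); WM=20
i=10 t=24 v=3: → [22,33); WM=20
i=11 t=24 v=7: → [22,33); WM=24; [11,22) fires=4
i=12 t=27 v=3: → [22,33); WM=24
i=13 t=18 v=5: DROP (t<24-3); WM=24
i=14 t=18 v=8: DROP (t<24-3); WM=27
i=15 t=34 v=9: → [33,44); WM=27
i=16 t=39 v=3: → [33,44); WM=27
i=17 t=40 v=1: → [33,44); WM=40; [22,33) fires=2
i=18 t=31 v=7: DROP (t<40-3); WM=40
i=19 t=40 v=8: → [33,44); WM=40

[0,11)=3 [11,22)=4 [22,33)=2 [33,44)=4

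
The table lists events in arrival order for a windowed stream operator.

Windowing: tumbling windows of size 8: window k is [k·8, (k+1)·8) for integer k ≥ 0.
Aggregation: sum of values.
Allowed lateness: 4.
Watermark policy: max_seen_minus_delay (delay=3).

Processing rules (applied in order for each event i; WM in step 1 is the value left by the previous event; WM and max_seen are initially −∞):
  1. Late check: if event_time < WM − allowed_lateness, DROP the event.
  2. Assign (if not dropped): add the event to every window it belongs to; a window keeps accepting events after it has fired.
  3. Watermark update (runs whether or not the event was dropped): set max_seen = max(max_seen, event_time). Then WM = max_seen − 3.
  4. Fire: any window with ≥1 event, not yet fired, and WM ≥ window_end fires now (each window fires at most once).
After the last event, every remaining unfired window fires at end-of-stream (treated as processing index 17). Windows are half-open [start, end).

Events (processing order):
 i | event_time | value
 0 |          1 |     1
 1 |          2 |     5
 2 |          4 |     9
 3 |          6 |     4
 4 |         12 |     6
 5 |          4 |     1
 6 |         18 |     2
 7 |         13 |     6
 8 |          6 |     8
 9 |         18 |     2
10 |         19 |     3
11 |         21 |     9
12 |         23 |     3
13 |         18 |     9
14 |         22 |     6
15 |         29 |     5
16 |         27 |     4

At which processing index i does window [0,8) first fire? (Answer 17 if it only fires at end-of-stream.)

4

i=0 t=1 v=1: → [0,8); WM=-2
i=1 t=2 v=5: → [0,8); WM=-1
i=2 t=4 v=9: → [0,8); WM=1
i=3 t=6 v=4: → [0,8); WM=3
i=4 t=12 v=6: → [8,16); WM=9; [0,8) fires=19
i=5 t=4 v=1: DROP (t<9-4); WM=9
i=6 t=18 v=2: → [16,24); WM=15
i=7 t=13 v=6: → [8,16); WM=15
i=8 t=6 v=8: DROP (t<15-4); WM=15
i=9 t=18 v=2: → [16,24); WM=15
i=10 t=19 v=3: → [16,24); WM=16; [8,16) fires=12
i=11 t=21 v=9: → [16,24); WM=18
i=12 t=23 v=3: → [16,24); WM=20
i=13 t=18 v=9: → [16,24); WM=20
i=14 t=22 v=6: → [16,24); WM=20
i=15 t=29 v=5: → [24,32); WM=26; [16,24) fires=34
i=16 t=27 v=4: → [24,32); WM=26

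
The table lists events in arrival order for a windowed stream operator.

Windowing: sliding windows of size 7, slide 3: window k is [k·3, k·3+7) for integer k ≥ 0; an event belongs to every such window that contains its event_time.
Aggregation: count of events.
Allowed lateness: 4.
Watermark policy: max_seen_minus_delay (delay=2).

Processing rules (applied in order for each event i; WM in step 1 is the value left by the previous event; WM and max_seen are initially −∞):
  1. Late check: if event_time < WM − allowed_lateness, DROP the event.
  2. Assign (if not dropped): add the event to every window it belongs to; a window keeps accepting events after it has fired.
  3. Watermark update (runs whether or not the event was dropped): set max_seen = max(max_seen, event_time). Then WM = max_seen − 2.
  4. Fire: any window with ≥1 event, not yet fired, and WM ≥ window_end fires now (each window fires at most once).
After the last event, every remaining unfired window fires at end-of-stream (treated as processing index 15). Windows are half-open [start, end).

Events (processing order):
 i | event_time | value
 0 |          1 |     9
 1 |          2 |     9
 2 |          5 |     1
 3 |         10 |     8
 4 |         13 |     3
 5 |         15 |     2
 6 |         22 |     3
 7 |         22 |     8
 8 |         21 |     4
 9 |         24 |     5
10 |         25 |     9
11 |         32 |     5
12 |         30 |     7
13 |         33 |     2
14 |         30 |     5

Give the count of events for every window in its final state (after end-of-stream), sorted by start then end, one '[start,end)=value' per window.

i=0 t=1 v=9: → [0,7); WM=-1
i=1 t=2 v=9: → [0,7); WM=0
i=2 t=5 v=1: → [3,10),[0,7); WM=3
i=3 t=10 v=8: → [9,16),[6,13); WM=8; [0,7) fires=3
i=4 t=13 v=3: → [12,19),[9,16); WM=11; [3,10) fires=1
i=5 t=15 v=2: → [15,22),[12,19),[9,16); WM=13; [6,13) fires=1
i=6 t=22 v=3: → [21,28),[18,25); WM=20; [9,16) fires=3 [12,19) fires=2
i=7 t=22 v=8: → [21,28),[18,25); WM=20
i=8 t=21 v=4: → [21,28),[18,25),[15,22); WM=20
i=9 t=24 v=5: → [24,31),[21,28),[18,25); WM=22; [15,22) fires=2
i=10 t=25 v=9: → [24,31),[21,28); WM=23
i=11 t=32 v=5: → [30,37),[27,34); WM=30; [18,25) fires=4 [21,28) fires=5
i=12 t=30 v=7: → [30,37),[27,34),[24,31); WM=30
i=13 t=33 v=2: → [33,40),[30,37),[27,34); WM=31; [24,31) fires=3
i=14 t=30 v=5: → [30,37),[27,34),[24,31); WM=31

[0,7)=3 [3,10)=1 [6,13)=1 [9,16)=3 [12,19)=2 [15,22)=2 [18,25)=4 [21,28)=5 [24,31)=4 [27,34)=4 [30,37)=4 [33,40)=1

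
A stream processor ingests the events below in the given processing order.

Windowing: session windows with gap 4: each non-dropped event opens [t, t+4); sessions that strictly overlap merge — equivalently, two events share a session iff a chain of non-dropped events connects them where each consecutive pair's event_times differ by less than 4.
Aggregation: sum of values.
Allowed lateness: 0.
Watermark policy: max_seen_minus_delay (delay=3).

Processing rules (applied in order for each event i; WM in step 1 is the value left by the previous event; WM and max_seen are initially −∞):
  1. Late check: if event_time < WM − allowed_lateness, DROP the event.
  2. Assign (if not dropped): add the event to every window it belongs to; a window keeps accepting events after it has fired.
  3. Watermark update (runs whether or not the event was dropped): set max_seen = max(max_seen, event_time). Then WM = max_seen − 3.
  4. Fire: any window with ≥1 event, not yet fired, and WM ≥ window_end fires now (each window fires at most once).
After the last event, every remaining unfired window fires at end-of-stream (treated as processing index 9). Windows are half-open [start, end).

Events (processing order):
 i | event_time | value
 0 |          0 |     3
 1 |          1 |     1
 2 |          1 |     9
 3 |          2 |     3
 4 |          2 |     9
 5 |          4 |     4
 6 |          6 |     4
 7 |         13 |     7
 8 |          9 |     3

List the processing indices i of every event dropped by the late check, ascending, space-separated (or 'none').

8

i=0 t=0 v=3: → [0,4); WM=-3
i=1 t=1 v=1: → [0,5); WM=-2
i=2 t=1 v=9: → [0,5); WM=-2
i=3 t=2 v=3: → [0,6); WM=-1
i=4 t=2 v=9: → [0,6); WM=-1
i=5 t=4 v=4: → [0,8); WM=1
i=6 t=6 v=4: → [0,10); WM=3
i=7 t=13 v=7: → [13,17); WM=10
i=8 t=9 v=3: DROP (t<10-0); WM=10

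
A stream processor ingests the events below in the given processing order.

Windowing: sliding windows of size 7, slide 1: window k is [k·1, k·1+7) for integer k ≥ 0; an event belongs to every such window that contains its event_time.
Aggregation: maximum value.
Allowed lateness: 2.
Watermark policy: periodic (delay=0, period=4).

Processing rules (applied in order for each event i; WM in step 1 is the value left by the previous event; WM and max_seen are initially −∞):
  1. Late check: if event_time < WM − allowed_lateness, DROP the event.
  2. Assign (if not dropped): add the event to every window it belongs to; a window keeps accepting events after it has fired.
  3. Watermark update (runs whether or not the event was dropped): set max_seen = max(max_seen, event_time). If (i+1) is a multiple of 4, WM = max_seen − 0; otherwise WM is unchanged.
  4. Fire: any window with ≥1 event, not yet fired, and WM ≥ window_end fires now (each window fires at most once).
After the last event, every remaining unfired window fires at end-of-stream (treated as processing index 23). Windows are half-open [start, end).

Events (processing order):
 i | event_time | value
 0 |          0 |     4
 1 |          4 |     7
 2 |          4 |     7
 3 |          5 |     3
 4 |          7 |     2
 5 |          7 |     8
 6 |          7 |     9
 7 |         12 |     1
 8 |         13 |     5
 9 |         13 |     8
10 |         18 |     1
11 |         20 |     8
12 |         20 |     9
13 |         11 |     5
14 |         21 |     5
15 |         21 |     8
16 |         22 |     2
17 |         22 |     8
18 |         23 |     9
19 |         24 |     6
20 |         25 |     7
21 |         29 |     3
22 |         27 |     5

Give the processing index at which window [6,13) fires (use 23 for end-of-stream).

11

i=0 t=0 v=4: → [0,7); WM=−∞
i=1 t=4 v=7: → [4,11),[3,10),[2,9),[1,8),[0,7); WM=−∞
i=2 t=4 v=7: → [4,11),[3,10),[2,9),[1,8),[0,7); WM=−∞
i=3 t=5 v=3: → [5,12),[4,11),[3,10),[2,9),[1,8),[0,7); WM=5
i=4 t=7 v=2: → [7,14),[6,13),[5,12),[4,11),[3,10),[2,9),[1,8); WM=5
i=5 t=7 v=8: → [7,14),[6,13),[5,12),[4,11),[3,10),[2,9),[1,8); WM=5
i=6 t=7 v=9: → [7,14),[6,13),[5,12),[4,11),[3,10),[2,9),[1,8); WM=5
i=7 t=12 v=1: → [12,19),[11,18),[10,17),[9,16),[8,15),[7,14),[6,13); WM=12; [0,7) fires=7 [1,8) fires=9 [2,9) fires=9 [3,10) fires=9 [4,11) fires=9 [5,12) fires=9
i=8 t=13 v=5: → [13,20),[12,19),[11,18),[10,17),[9,16),[8,15),[7,14); WM=12
i=9 t=13 v=8: → [13,20),[12,19),[11,18),[10,17),[9,16),[8,15),[7,14); WM=12
i=10 t=18 v=1: → [18,25),[17,24),[16,23),[15,22),[14,21),[13,20),[12,19); WM=12
i=11 t=20 v=8: → [20,27),[19,26),[18,25),[17,24),[16,23),[15,22),[14,21); WM=20; [6,13) fires=9 [7,14) fires=9 [8,15) fires=8 [9,16) fires=8 [10,17) fires=8 [11,18) fires=8 [12,19) fires=8 [13,20) fires=8
i=12 t=20 v=9: → [20,27),[19,26),[18,25),[17,24),[16,23),[15,22),[14,21); WM=20
i=13 t=11 v=5: DROP (t<20-2); WM=20
i=14 t=21 v=5: → [21,28),[20,27),[19,26),[18,25),[17,24),[16,23),[15,22); WM=20
i=15 t=21 v=8: → [21,28),[20,27),[19,26),[18,25),[17,24),[16,23),[15,22); WM=21; [14,21) fires=9
i=16 t=22 v=2: → [22,29),[21,28),[20,27),[19,26),[18,25),[17,24),[16,23); WM=21
i=17 t=22 v=8: → [22,29),[21,28),[20,27),[19,26),[18,25),[17,24),[16,23); WM=21
i=18 t=23 v=9: → [23,30),[22,29),[21,28),[20,27),[19,26),[18,25),[17,24); WM=21
i=19 t=24 v=6: → [24,31),[23,30),[22,29),[21,28),[20,27),[19,26),[18,25); WM=24; [15,22) fires=9 [16,23) fires=9 [17,24) fires=9
i=20 t=25 v=7: → [25,32),[24,31),[23,30),[22,29),[21,28),[20,27),[19,26); WM=24
i=21 t=29 v=3: → [29,36),[28,35),[27,34),[26,33),[25,32),[24,31),[23,30); WM=24
i=22 t=27 v=5: → [27,34),[26,33),[25,32),[24,31),[23,30),[22,29),[21,28); WM=24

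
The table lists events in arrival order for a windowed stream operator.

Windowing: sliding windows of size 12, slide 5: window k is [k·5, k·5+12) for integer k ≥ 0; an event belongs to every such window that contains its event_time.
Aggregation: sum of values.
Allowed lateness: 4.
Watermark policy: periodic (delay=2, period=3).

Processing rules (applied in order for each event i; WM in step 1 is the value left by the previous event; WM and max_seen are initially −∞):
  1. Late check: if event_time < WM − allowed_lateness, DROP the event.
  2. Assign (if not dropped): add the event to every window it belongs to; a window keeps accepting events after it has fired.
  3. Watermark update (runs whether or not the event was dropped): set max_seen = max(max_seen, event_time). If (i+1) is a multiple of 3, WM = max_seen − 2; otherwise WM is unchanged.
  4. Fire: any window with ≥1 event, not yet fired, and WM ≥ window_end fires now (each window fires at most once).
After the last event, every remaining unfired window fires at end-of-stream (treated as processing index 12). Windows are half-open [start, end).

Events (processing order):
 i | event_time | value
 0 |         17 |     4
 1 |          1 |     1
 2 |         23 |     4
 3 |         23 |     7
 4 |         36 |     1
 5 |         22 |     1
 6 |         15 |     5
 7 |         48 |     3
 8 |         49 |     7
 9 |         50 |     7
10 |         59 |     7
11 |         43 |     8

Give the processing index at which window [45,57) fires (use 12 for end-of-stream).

i=0 t=17 v=4: → [15,27),[10,22); WM=−∞
i=1 t=1 v=1: → [0,12); WM=−∞
i=2 t=23 v=4: → [20,32),[15,27); WM=21; [0,12) fires=1
i=3 t=23 v=7: → [20,32),[15,27); WM=21
i=4 t=36 v=1: → [35,47),[30,42),[25,37); WM=21
i=5 t=22 v=1: → [20,32),[15,27); WM=34; [10,22) fires=4 [15,27) fires=16 [20,32) fires=12
i=6 t=15 v=5: DROP (t<34-4); WM=34
i=7 t=48 v=3: → [45,57),[40,52); WM=34
i=8 t=49 v=7: → [45,57),[40,52); WM=47; [25,37) fires=1 [30,42) fires=1 [35,47) fires=1
i=9 t=50 v=7: → [50,62),[45,57),[40,52); WM=47
i=10 t=59 v=7: → [55,67),[50,62); WM=47
i=11 t=43 v=8: → [40,52),[35,47); WM=57; [40,52) fires=25 [45,57) fires=17

11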